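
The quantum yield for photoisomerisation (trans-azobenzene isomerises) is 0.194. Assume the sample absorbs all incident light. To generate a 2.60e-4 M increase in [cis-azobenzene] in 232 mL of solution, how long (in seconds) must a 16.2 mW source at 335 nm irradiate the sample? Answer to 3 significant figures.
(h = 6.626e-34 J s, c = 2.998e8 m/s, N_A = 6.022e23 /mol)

t ≈ 6850 s

Product: (2.60e-4 M)(0.232 L) = 6.032e-5 mol.
Photons that must be absorbed: 6.032e-5 / 0.194 = 3.109e-4 mol.
Photon energy: hc/λ = 5.930e-19 J; per mole, 3.571e5 J mol⁻¹.
Energy required: 3.109e-4 × 3.571e5 = 111.0 J.
Time: 111.0 J / 0.0162 W = 6850 s.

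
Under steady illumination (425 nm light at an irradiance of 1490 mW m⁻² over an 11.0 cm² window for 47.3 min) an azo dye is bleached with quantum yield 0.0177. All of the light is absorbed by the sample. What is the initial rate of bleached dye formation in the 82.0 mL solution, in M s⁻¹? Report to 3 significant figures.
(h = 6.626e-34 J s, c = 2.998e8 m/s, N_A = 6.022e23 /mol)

Photon energy at 425 nm: hc/λ = (6.626e-34)(2.998e8)/(425e-9) = 4.674e-19 J.
Energy delivered: (1490 mW m⁻²)(11.0e-4 m²)(2838 s) = 4.651 J.
Photons incident: 4.651 / 4.674e-19 = 9.951e18, i.e. 9.951e18/6.022e23 = 1.652e-5 mol.
Product formed: 0.0177 × 1.652e-5 = 2.924e-7 mol.
Rate: 2.924e-7 mol / (2838 s × 0.082 L) = 1.26e-9 M s⁻¹.

1.26e-9 M s⁻¹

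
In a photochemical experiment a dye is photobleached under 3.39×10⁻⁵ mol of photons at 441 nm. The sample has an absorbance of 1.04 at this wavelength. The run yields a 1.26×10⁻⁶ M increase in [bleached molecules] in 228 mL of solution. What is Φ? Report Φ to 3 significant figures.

Φ = 0.00932

Product: (1.26×10⁻⁶ M)(0.228 L) = 2.873×10⁻⁷ mol.
Fraction absorbed: 1 − 10^(−1.04) = 0.9088.
Photons absorbed: 0.9088 × 3.39×10⁻⁵ = 3.081×10⁻⁵ mol.
Φ = 2.873×10⁻⁷ mol / 3.081×10⁻⁵ mol photons = 0.00932.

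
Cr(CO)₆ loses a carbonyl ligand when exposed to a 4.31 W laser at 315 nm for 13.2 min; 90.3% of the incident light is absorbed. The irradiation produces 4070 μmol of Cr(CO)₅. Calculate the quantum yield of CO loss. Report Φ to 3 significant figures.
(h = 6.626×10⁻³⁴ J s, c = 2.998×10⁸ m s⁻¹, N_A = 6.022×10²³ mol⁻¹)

Φ = 0.501

Product: 4070 μmol = 0.00407 mol.
Photon energy at 315 nm: hc/λ = (6.626×10⁻³⁴)(2.998×10⁸)/(315×10⁻⁹) = 6.306×10⁻¹⁹ J.
Energy delivered: (4.31 W)(792 s) = 3414 J.
Photons incident: 3414 / 6.306×10⁻¹⁹ = 5.414×10²¹, i.e. 5.414×10²¹/6.022×10²³ = 0.008990 mol.
Photons absorbed: 0.903 × 0.008990 = 0.008118 mol.
Φ = 0.00407 mol / 0.008118 mol photons = 0.501.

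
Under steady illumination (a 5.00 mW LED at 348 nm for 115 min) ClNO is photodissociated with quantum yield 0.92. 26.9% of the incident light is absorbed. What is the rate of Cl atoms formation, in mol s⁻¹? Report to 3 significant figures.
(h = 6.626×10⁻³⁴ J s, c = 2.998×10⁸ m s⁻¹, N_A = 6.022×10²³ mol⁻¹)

Photon energy at 348 nm: hc/λ = (6.626×10⁻³⁴)(2.998×10⁸)/(348×10⁻⁹) = 5.708×10⁻¹⁹ J.
Energy delivered: (5.00 mW)(6900 s) = 34.50 J.
Photons incident: 34.50 / 5.708×10⁻¹⁹ = 6.044×10¹⁹, i.e. 6.044×10¹⁹/6.022×10²³ = 1.004×10⁻⁴ mol.
Photons absorbed: 0.269 × 1.004×10⁻⁴ = 2.701×10⁻⁵ mol.
Product formed: 0.92 × 2.701×10⁻⁵ = 2.485×10⁻⁵ mol.
Rate: 2.485×10⁻⁵ / 6900 s = 3.60×10⁻⁹ mol s⁻¹.

3.60×10⁻⁹ mol s⁻¹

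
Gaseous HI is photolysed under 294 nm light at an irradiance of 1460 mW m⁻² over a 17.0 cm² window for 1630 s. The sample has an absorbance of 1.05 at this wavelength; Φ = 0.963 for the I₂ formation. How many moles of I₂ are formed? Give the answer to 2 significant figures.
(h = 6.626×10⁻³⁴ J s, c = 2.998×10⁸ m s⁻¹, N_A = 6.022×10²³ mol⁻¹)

8.7×10⁻⁶ mol

Photon energy at 294 nm: hc/λ = (6.626×10⁻³⁴)(2.998×10⁸)/(294×10⁻⁹) = 6.757×10⁻¹⁹ J.
Energy delivered: (1460 mW m⁻²)(17.0×10⁻⁴ m²)(1630 s) = 4.046 J.
Photons incident: 4.046 / 6.757×10⁻¹⁹ = 5.988×10¹⁸, i.e. 5.988×10¹⁸/6.022×10²³ = 9.944×10⁻⁶ mol.
Fraction absorbed: 1 − 10^(−1.05) = 0.9109.
Photons absorbed: 0.9109 × 9.944×10⁻⁶ = 9.058×10⁻⁶ mol.
Product: Φ × n_abs = 0.963 × 9.058×10⁻⁶ = 8.723×10⁻⁶ mol.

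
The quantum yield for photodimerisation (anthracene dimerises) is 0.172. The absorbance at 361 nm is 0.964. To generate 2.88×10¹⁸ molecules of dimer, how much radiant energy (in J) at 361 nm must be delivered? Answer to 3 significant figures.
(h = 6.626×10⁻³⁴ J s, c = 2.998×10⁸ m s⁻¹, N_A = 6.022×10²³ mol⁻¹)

Product: 2.88×10¹⁸ / 6.022×10²³ = 4.782×10⁻⁶ mol.
Photons that must be absorbed: 4.782×10⁻⁶ / 0.172 = 2.780×10⁻⁵ mol.
Fraction absorbed: 1 − 10^(−0.964) = 0.8914.
Incident photons needed: 2.780×10⁻⁵ / 0.8914 = 3.119×10⁻⁵ mol.
Photon energy: hc/λ = 5.503×10⁻¹⁹ J; per mole, 3.314×10⁵ J mol⁻¹.
Energy required: 3.119×10⁻⁵ × 3.314×10⁵ = 10.3 J.

10.3 J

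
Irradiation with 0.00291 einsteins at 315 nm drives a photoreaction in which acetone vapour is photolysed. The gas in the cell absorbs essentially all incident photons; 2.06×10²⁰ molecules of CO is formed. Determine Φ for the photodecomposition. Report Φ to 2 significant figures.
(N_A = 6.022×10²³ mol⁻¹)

Product: 2.06×10²⁰ / 6.022×10²³ = 3.421×10⁻⁴ mol.
Φ = 3.421×10⁻⁴ mol / 0.00291 mol photons = 0.12.

Φ = 0.12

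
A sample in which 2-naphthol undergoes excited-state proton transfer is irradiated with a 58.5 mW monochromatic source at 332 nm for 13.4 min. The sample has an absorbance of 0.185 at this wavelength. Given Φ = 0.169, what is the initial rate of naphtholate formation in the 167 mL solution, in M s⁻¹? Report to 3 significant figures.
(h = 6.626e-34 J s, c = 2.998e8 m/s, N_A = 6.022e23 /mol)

Photon energy at 332 nm: hc/λ = (6.626e-34)(2.998e8)/(332e-9) = 5.983e-19 J.
Energy delivered: (58.5 mW)(804 s) = 47.03 J.
Photons incident: 47.03 / 5.983e-19 = 7.861e19, i.e. 7.861e19/6.022e23 = 1.305e-4 mol.
Fraction absorbed: 1 − 10^(−0.185) = 0.3469.
Photons absorbed: 0.3469 × 1.305e-4 = 4.527e-5 mol.
Product formed: 0.169 × 4.527e-5 = 7.651e-6 mol.
Rate: 7.651e-6 mol / (804 s × 0.167 L) = 5.70e-8 M s⁻¹.

5.70e-8 M s⁻¹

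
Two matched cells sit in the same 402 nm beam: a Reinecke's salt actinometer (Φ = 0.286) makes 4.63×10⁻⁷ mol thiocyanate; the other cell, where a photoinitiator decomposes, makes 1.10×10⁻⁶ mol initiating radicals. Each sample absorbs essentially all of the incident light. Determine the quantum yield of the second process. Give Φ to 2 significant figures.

Φ = 0.68

Photons absorbed by the actinometer: 4.63×10⁻⁷ / 0.286 = 1.619×10⁻⁶ mol.
Φ(unknown) = 1.10×10⁻⁶ / 1.619×10⁻⁶ = 0.68.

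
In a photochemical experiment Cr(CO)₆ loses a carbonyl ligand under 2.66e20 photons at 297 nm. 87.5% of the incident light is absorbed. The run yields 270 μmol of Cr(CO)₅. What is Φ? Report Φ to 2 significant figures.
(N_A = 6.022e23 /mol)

Product: 270 μmol = 2.70e-4 mol.
Moles of photons: 2.66e20 / 6.022e23 = 4.417e-4 mol.
Photons absorbed: 0.875 × 4.417e-4 = 3.865e-4 mol.
Φ = 2.70e-4 mol / 3.865e-4 mol photons = 0.70.

Φ = 0.70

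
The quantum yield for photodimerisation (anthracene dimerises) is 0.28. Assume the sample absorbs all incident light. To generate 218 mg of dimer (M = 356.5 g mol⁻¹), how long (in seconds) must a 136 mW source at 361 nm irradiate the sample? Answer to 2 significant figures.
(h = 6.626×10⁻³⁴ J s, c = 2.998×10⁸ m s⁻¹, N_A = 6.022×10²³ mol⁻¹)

t ≈ 5300 s

Product: 218 mg / 356.5 g mol⁻¹ = 6.115×10⁻⁴ mol.
Photons that must be absorbed: 6.115×10⁻⁴ / 0.28 = 0.002184 mol.
Photon energy: hc/λ = 5.503×10⁻¹⁹ J; per mole, 3.314×10⁵ J mol⁻¹.
Energy required: 0.002184 × 3.314×10⁵ = 723.8 J.
Time: 723.8 J / 0.136 W = 5300 s.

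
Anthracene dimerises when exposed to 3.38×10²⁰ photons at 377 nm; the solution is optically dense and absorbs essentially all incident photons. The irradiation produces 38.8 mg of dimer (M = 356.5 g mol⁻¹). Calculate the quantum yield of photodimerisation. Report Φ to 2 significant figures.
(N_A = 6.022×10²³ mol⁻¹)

Φ = 0.19

Product: 38.8 mg / 356.5 g mol⁻¹ = 1.088×10⁻⁴ mol.
Moles of photons: 3.38×10²⁰ / 6.022×10²³ = 5.613×10⁻⁴ mol.
Φ = 1.088×10⁻⁴ mol / 5.613×10⁻⁴ mol photons = 0.19.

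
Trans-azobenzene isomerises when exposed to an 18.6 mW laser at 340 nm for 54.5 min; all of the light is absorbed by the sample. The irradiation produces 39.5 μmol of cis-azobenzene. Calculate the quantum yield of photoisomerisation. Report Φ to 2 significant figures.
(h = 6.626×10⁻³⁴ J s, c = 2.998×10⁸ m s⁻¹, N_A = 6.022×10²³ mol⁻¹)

Φ = 0.23

Product: 39.5 μmol = 3.95×10⁻⁵ mol.
Photon energy at 340 nm: hc/λ = (6.626×10⁻³⁴)(2.998×10⁸)/(340×10⁻⁹) = 5.843×10⁻¹⁹ J.
Energy delivered: (18.6 mW)(3270 s) = 60.82 J.
Photons incident: 60.82 / 5.843×10⁻¹⁹ = 1.041×10²⁰, i.e. 1.041×10²⁰/6.022×10²³ = 1.729×10⁻⁴ mol.
Φ = 3.95×10⁻⁵ mol / 1.729×10⁻⁴ mol photons = 0.23.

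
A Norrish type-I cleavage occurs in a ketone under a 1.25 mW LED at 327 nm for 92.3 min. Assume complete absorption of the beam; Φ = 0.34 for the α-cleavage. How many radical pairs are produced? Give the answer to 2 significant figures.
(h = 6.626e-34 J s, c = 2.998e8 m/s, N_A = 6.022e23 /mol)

3.9e18 radical pairs

Photon energy at 327 nm: hc/λ = (6.626e-34)(2.998e8)/(327e-9) = 6.075e-19 J.
Energy delivered: (1.25 mW)(5538 s) = 6.923 J.
Photons incident: 6.923 / 6.075e-19 = 1.140e19, i.e. 1.140e19/6.022e23 = 1.893e-5 mol.
Product: Φ × n_abs = 0.34 × 1.893e-5 = 6.436e-6 mol.
As a count: 6.436e-6 × 6.022e23 = 3.9e18.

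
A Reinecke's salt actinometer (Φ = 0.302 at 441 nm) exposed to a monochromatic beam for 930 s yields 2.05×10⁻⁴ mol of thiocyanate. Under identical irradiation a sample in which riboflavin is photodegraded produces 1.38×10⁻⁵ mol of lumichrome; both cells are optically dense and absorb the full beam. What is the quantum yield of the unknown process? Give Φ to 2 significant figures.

Photons absorbed by the actinometer: 2.05×10⁻⁴ / 0.302 = 6.788×10⁻⁴ mol.
Φ(unknown) = 1.38×10⁻⁵ / 6.788×10⁻⁴ = 0.020.

Φ = 0.020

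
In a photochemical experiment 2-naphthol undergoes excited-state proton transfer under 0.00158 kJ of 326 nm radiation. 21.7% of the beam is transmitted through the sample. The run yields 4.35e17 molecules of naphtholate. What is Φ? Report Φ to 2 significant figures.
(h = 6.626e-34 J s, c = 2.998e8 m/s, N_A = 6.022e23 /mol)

Product: 4.35e17 / 6.022e23 = 7.224e-7 mol.
Photon energy at 326 nm: hc/λ = (6.626e-34)(2.998e8)/(326e-9) = 6.093e-19 J.
Incident energy: 0.00158 kJ = 1.58 J.
Photons incident: 1.58 / 6.093e-19 = 2.593e18, i.e. 2.593e18/6.022e23 = 4.306e-6 mol.
Fraction absorbed: 1 − 21.7/100 = 0.7830.
Photons absorbed: 0.7830 × 4.306e-6 = 3.372e-6 mol.
Φ = 7.224e-7 mol / 3.372e-6 mol photons = 0.21.

Φ = 0.21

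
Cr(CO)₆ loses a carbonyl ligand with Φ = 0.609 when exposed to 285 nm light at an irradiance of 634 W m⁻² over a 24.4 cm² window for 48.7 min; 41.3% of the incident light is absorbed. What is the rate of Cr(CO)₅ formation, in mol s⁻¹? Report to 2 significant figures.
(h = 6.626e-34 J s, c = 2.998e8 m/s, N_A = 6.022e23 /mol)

9.3e-7 mol s⁻¹

Photon energy at 285 nm: hc/λ = (6.626e-34)(2.998e8)/(285e-9) = 6.970e-19 J.
Energy delivered: (634 W m⁻²)(24.4e-4 m²)(2922 s) = 4520 J.
Photons incident: 4520 / 6.970e-19 = 6.485e21, i.e. 6.485e21/6.022e23 = 0.01077 mol.
Photons absorbed: 0.413 × 0.01077 = 0.004448 mol.
Product formed: 0.609 × 0.004448 = 0.002709 mol.
Rate: 0.002709 / 2922 s = 9.3e-7 mol s⁻¹.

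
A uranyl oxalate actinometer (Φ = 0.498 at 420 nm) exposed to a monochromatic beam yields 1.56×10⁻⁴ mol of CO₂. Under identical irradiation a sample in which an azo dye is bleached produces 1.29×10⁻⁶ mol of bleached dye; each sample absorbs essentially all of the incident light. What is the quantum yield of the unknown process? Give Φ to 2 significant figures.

Photons absorbed by the actinometer: 1.56×10⁻⁴ / 0.498 = 3.133×10⁻⁴ mol.
Φ(unknown) = 1.29×10⁻⁶ / 3.133×10⁻⁴ = 0.0041.

Φ = 0.0041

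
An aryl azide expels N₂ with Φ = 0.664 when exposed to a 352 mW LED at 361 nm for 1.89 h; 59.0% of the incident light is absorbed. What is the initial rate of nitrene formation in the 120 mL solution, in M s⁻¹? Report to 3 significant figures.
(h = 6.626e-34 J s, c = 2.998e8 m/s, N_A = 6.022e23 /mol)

3.47e-6 M s⁻¹

Photon energy at 361 nm: hc/λ = (6.626e-34)(2.998e8)/(361e-9) = 5.503e-19 J.
Energy delivered: (352 mW)(6804 s) = 2395 J.
Photons incident: 2395 / 5.503e-19 = 4.352e21, i.e. 4.352e21/6.022e23 = 0.007227 mol.
Photons absorbed: 0.590 × 0.007227 = 0.004264 mol.
Product formed: 0.664 × 0.004264 = 0.002831 mol.
Rate: 0.002831 mol / (6804 s × 0.12 L) = 3.47e-6 M s⁻¹.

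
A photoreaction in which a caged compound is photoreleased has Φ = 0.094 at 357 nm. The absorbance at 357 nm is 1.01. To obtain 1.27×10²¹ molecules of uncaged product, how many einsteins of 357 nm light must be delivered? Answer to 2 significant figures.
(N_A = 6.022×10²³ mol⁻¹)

0.025 einstein

Product: 1.27×10²¹ / 6.022×10²³ = 0.002109 mol.
Photons that must be absorbed: 0.002109 / 0.094 = 0.02244 mol.
Fraction absorbed: 1 − 10^(−1.01) = 0.9023.
Incident photons needed: 0.02244 / 0.9023 = 0.02487 mol.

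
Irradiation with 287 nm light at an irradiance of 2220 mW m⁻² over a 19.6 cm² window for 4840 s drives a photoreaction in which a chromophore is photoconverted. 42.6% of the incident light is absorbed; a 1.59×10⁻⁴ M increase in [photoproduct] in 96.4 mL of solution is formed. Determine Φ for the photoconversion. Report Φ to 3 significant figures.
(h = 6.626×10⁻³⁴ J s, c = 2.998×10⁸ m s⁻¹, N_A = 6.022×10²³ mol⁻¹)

Φ = 0.712

Product: (1.59×10⁻⁴ M)(0.0964 L) = 1.533×10⁻⁵ mol.
Photon energy at 287 nm: hc/λ = (6.626×10⁻³⁴)(2.998×10⁸)/(287×10⁻⁹) = 6.922×10⁻¹⁹ J.
Energy delivered: (2220 mW m⁻²)(19.6×10⁻⁴ m²)(4840 s) = 21.06 J.
Photons incident: 21.06 / 6.922×10⁻¹⁹ = 3.042×10¹⁹, i.e. 3.042×10¹⁹/6.022×10²³ = 5.051×10⁻⁵ mol.
Photons absorbed: 0.426 × 5.051×10⁻⁵ = 2.152×10⁻⁵ mol.
Φ = 1.533×10⁻⁵ mol / 2.152×10⁻⁵ mol photons = 0.712.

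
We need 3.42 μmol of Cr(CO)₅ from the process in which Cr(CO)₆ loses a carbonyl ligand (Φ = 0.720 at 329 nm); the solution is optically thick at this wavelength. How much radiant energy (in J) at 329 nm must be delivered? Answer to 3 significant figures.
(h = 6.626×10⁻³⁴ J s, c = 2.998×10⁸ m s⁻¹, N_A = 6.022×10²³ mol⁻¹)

Product: 3.42 μmol = 3.42×10⁻⁶ mol.
Photons that must be absorbed: 3.42×10⁻⁶ / 0.720 = 4.750×10⁻⁶ mol.
Photon energy: hc/λ = 6.038×10⁻¹⁹ J; per mole, 3.636×10⁵ J mol⁻¹.
Energy required: 4.750×10⁻⁶ × 3.636×10⁵ = 1.73 J.

1.73 J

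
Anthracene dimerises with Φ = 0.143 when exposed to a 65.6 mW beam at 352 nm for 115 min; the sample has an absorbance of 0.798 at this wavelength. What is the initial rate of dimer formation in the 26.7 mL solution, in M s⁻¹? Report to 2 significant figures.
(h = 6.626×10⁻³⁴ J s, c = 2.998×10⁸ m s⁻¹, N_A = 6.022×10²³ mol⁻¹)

Photon energy at 352 nm: hc/λ = (6.626×10⁻³⁴)(2.998×10⁸)/(352×10⁻⁹) = 5.643×10⁻¹⁹ J.
Energy delivered: (65.6 mW)(6900 s) = 452.6 J.
Photons incident: 452.6 / 5.643×10⁻¹⁹ = 8.021×10²⁰, i.e. 8.021×10²⁰/6.022×10²³ = 0.001332 mol.
Fraction absorbed: 1 − 10^(−0.798) = 0.8408.
Photons absorbed: 0.8408 × 0.001332 = 0.001120 mol.
Product formed: 0.143 × 0.001120 = 1.602×10⁻⁴ mol.
Rate: 1.602×10⁻⁴ mol / (6900 s × 0.0267 L) = 8.7×10⁻⁷ M s⁻¹.

8.7×10⁻⁷ M s⁻¹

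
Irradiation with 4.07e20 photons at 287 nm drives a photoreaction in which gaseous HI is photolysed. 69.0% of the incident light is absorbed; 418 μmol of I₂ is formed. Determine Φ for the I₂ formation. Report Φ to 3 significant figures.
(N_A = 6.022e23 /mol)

Φ = 0.896

Product: 418 μmol = 4.18e-4 mol.
Moles of photons: 4.07e20 / 6.022e23 = 6.759e-4 mol.
Photons absorbed: 0.690 × 6.759e-4 = 4.664e-4 mol.
Φ = 4.18e-4 mol / 4.664e-4 mol photons = 0.896.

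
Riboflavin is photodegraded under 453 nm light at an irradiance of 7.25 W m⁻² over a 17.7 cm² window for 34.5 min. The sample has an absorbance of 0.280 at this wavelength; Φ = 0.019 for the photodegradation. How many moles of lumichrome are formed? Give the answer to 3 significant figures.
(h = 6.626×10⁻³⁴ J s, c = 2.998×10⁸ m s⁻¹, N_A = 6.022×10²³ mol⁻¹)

Photon energy at 453 nm: hc/λ = (6.626×10⁻³⁴)(2.998×10⁸)/(453×10⁻⁹) = 4.385×10⁻¹⁹ J.
Energy delivered: (7.25 W m⁻²)(17.7×10⁻⁴ m²)(2070 s) = 26.56 J.
Photons incident: 26.56 / 4.385×10⁻¹⁹ = 6.057×10¹⁹, i.e. 6.057×10¹⁹/6.022×10²³ = 1.006×10⁻⁴ mol.
Fraction absorbed: 1 − 10^(−0.280) = 0.4752.
Photons absorbed: 0.4752 × 1.006×10⁻⁴ = 4.781×10⁻⁵ mol.
Product: Φ × n_abs = 0.019 × 4.781×10⁻⁵ = 9.084×10⁻⁷ mol.

9.08×10⁻⁷ mol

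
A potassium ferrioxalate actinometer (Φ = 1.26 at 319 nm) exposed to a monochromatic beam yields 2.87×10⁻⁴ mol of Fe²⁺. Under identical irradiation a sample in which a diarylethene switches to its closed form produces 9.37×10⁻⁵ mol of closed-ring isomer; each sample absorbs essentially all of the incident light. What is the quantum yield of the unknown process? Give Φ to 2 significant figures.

Φ = 0.41

Photons absorbed by the actinometer: 2.87×10⁻⁴ / 1.26 = 2.278×10⁻⁴ mol.
Φ(unknown) = 9.37×10⁻⁵ / 2.278×10⁻⁴ = 0.41.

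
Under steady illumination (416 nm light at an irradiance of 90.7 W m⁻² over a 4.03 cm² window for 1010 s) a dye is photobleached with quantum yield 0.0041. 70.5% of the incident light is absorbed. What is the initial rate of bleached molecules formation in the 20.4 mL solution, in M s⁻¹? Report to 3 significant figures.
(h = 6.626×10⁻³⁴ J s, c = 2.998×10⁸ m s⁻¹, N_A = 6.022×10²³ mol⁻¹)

1.80×10⁻⁸ M s⁻¹

Photon energy at 416 nm: hc/λ = (6.626×10⁻³⁴)(2.998×10⁸)/(416×10⁻⁹) = 4.775×10⁻¹⁹ J.
Energy delivered: (90.7 W m⁻²)(4.03×10⁻⁴ m²)(1010 s) = 36.92 J.
Photons incident: 36.92 / 4.775×10⁻¹⁹ = 7.732×10¹⁹, i.e. 7.732×10¹⁹/6.022×10²³ = 1.284×10⁻⁴ mol.
Photons absorbed: 0.705 × 1.284×10⁻⁴ = 9.052×10⁻⁵ mol.
Product formed: 0.0041 × 9.052×10⁻⁵ = 3.711×10⁻⁷ mol.
Rate: 3.711×10⁻⁷ mol / (1010 s × 0.0204 L) = 1.80×10⁻⁸ M s⁻¹.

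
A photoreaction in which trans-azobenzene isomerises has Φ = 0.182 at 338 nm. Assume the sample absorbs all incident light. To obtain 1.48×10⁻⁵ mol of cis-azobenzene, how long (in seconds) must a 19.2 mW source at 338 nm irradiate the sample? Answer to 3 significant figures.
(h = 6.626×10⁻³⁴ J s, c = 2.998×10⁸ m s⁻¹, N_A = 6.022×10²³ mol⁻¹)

t ≈ 1500 s

Photons that must be absorbed: 1.48×10⁻⁵ / 0.182 = 8.132×10⁻⁵ mol.
Photon energy: hc/λ = 5.877×10⁻¹⁹ J; per mole, 3.539×10⁵ J mol⁻¹.
Energy required: 8.132×10⁻⁵ × 3.539×10⁵ = 28.78 J.
Time: 28.78 J / 0.0192 W = 1500 s.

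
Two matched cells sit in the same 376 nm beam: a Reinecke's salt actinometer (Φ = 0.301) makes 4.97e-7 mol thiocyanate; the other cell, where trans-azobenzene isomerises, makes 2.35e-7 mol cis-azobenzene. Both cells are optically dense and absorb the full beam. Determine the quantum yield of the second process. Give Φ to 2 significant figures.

Φ = 0.14

Photons absorbed by the actinometer: 4.97e-7 / 0.301 = 1.651e-6 mol.
Φ(unknown) = 2.35e-7 / 1.651e-6 = 0.14.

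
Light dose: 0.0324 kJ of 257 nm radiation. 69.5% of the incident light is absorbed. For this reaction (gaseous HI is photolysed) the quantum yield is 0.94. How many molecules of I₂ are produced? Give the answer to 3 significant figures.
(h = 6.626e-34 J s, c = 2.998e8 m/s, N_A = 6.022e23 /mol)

2.74e19 molecules

Photon energy at 257 nm: hc/λ = (6.626e-34)(2.998e8)/(257e-9) = 7.729e-19 J.
Incident energy: 0.0324 kJ = 32.4 J.
Photons incident: 32.4 / 7.729e-19 = 4.192e19, i.e. 4.192e19/6.022e23 = 6.961e-5 mol.
Photons absorbed: 0.695 × 6.961e-5 = 4.838e-5 mol.
Product: Φ × n_abs = 0.94 × 4.838e-5 = 4.548e-5 mol.
As a count: 4.548e-5 × 6.022e23 = 2.74e19.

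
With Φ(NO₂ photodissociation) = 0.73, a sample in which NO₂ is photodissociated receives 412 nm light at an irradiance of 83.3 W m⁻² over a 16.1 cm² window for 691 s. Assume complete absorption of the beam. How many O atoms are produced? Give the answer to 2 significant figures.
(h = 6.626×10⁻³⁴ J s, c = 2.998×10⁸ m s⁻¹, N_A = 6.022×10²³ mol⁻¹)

1.4×10²⁰ atoms

Photon energy at 412 nm: hc/λ = (6.626×10⁻³⁴)(2.998×10⁸)/(412×10⁻⁹) = 4.822×10⁻¹⁹ J.
Energy delivered: (83.3 W m⁻²)(16.1×10⁻⁴ m²)(691 s) = 92.67 J.
Photons incident: 92.67 / 4.822×10⁻¹⁹ = 1.922×10²⁰, i.e. 1.922×10²⁰/6.022×10²³ = 3.192×10⁻⁴ mol.
Product: Φ × n_abs = 0.73 × 3.192×10⁻⁴ = 2.330×10⁻⁴ mol.
As a count: 2.330×10⁻⁴ × 6.022×10²³ = 1.4×10²⁰.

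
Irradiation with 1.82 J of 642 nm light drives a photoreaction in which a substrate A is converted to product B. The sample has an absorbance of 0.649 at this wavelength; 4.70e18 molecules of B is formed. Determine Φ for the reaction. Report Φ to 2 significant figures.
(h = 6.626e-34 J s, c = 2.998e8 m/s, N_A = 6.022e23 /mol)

Product: 4.70e18 / 6.022e23 = 7.805e-6 mol.
Photon energy at 642 nm: hc/λ = (6.626e-34)(2.998e8)/(642e-9) = 3.094e-19 J.
Photons incident: 1.82 / 3.094e-19 = 5.882e18, i.e. 5.882e18/6.022e23 = 9.768e-6 mol.
Fraction absorbed: 1 − 10^(−0.649) = 0.7756.
Photons absorbed: 0.7756 × 9.768e-6 = 7.576e-6 mol.
Φ = 7.805e-6 mol / 7.576e-6 mol photons = 1.0.

Φ = 1.0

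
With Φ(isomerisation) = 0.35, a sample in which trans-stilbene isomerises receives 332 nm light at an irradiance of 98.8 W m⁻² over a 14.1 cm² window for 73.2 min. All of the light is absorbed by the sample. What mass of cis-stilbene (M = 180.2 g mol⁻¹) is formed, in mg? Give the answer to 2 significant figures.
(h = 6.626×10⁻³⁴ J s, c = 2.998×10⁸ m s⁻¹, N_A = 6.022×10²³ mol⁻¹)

110 mg

Photon energy at 332 nm: hc/λ = (6.626×10⁻³⁴)(2.998×10⁸)/(332×10⁻⁹) = 5.983×10⁻¹⁹ J.
Energy delivered: (98.8 W m⁻²)(14.1×10⁻⁴ m²)(4392 s) = 611.8 J.
Photons incident: 611.8 / 5.983×10⁻¹⁹ = 1.023×10²¹, i.e. 1.023×10²¹/6.022×10²³ = 0.001699 mol.
Product: Φ × n_abs = 0.35 × 0.001699 = 5.947×10⁻⁴ mol.
Mass: 5.947×10⁻⁴ × 180.2 = 0.1072 g = 110 mg.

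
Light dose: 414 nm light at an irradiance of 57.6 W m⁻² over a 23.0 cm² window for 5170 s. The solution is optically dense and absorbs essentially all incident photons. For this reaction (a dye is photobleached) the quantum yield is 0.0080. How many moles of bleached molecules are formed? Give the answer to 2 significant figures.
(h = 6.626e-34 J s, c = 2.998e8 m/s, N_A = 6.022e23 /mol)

1.9e-5 mol

Photon energy at 414 nm: hc/λ = (6.626e-34)(2.998e8)/(414e-9) = 4.798e-19 J.
Energy delivered: (57.6 W m⁻²)(23.0e-4 m²)(5170 s) = 684.9 J.
Photons incident: 684.9 / 4.798e-19 = 1.427e21, i.e. 1.427e21/6.022e23 = 0.002370 mol.
Product: Φ × n_abs = 0.0080 × 0.002370 = 1.896e-5 mol.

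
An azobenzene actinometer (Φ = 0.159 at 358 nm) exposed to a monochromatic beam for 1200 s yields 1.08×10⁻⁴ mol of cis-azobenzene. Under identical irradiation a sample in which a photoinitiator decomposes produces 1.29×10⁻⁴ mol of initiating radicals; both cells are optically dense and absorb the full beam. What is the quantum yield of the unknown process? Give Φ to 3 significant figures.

Photons absorbed by the actinometer: 1.08×10⁻⁴ / 0.159 = 6.792×10⁻⁴ mol.
Φ(unknown) = 1.29×10⁻⁴ / 6.792×10⁻⁴ = 0.190.

Φ = 0.190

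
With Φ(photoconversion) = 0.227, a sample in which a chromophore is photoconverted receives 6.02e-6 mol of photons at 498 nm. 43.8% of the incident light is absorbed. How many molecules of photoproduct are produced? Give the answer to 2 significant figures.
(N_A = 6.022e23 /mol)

Photons absorbed: 0.438 × 6.02e-6 = 2.637e-6 mol.
Product: Φ × n_abs = 0.227 × 2.637e-6 = 5.986e-7 mol.
As a count: 5.986e-7 × 6.022e23 = 3.6e17.

3.6e17 molecules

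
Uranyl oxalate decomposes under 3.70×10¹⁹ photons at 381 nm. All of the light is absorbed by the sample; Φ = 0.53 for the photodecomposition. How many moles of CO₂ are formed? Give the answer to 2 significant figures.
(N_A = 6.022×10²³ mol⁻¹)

3.3×10⁻⁵ mol

Moles of photons: 3.70×10¹⁹ / 6.022×10²³ = 6.144×10⁻⁵ mol.
Product: Φ × n_abs = 0.53 × 6.144×10⁻⁵ = 3.256×10⁻⁵ mol.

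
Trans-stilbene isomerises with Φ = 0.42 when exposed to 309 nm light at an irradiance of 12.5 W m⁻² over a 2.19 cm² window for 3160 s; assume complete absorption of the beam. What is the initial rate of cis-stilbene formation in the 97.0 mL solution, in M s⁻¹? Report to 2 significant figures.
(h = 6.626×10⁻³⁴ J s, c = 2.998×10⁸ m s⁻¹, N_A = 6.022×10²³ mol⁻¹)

Photon energy at 309 nm: hc/λ = (6.626×10⁻³⁴)(2.998×10⁸)/(309×10⁻⁹) = 6.429×10⁻¹⁹ J.
Energy delivered: (12.5 W m⁻²)(2.19×10⁻⁴ m²)(3160 s) = 8.651 J.
Photons incident: 8.651 / 6.429×10⁻¹⁹ = 1.346×10¹⁹, i.e. 1.346×10¹⁹/6.022×10²³ = 2.235×10⁻⁵ mol.
Product formed: 0.42 × 2.235×10⁻⁵ = 9.387×10⁻⁶ mol.
Rate: 9.387×10⁻⁶ mol / (3160 s × 0.097 L) = 3.1×10⁻⁸ M s⁻¹.

3.1×10⁻⁸ M s⁻¹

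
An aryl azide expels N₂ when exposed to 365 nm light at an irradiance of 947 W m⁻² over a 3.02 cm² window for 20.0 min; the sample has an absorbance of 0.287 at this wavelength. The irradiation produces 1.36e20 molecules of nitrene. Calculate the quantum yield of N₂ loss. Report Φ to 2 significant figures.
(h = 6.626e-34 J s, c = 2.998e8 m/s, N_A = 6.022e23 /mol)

Product: 1.36e20 / 6.022e23 = 2.258e-4 mol.
Photon energy at 365 nm: hc/λ = (6.626e-34)(2.998e8)/(365e-9) = 5.442e-19 J.
Energy delivered: (947 W m⁻²)(3.02e-4 m²)(1200 s) = 343.2 J.
Photons incident: 343.2 / 5.442e-19 = 6.307e20, i.e. 6.307e20/6.022e23 = 0.001047 mol.
Fraction absorbed: 1 − 10^(−0.287) = 0.4836.
Photons absorbed: 0.4836 × 0.001047 = 5.063e-4 mol.
Φ = 2.258e-4 mol / 5.063e-4 mol photons = 0.45.

Φ = 0.45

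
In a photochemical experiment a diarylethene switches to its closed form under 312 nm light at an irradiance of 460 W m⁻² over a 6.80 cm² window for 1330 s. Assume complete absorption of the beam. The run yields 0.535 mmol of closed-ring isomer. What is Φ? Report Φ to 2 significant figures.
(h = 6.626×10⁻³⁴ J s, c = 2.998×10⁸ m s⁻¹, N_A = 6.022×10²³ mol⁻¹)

Product: 0.535 mmol = 5.35×10⁻⁴ mol.
Photon energy at 312 nm: hc/λ = (6.626×10⁻³⁴)(2.998×10⁸)/(312×10⁻⁹) = 6.367×10⁻¹⁹ J.
Energy delivered: (460 W m⁻²)(6.80×10⁻⁴ m²)(1330 s) = 416.0 J.
Photons incident: 416.0 / 6.367×10⁻¹⁹ = 6.534×10²⁰, i.e. 6.534×10²⁰/6.022×10²³ = 0.001085 mol.
Φ = 5.35×10⁻⁴ mol / 0.001085 mol photons = 0.49.

Φ = 0.49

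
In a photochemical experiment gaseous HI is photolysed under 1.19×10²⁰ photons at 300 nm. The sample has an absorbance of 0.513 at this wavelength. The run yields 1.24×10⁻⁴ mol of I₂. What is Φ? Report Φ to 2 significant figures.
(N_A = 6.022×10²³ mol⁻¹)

Moles of photons: 1.19×10²⁰ / 6.022×10²³ = 1.976×10⁻⁴ mol.
Fraction absorbed: 1 − 10^(−0.513) = 0.6931.
Photons absorbed: 0.6931 × 1.976×10⁻⁴ = 1.370×10⁻⁴ mol.
Φ = 1.24×10⁻⁴ mol / 1.370×10⁻⁴ mol photons = 0.91.

Φ = 0.91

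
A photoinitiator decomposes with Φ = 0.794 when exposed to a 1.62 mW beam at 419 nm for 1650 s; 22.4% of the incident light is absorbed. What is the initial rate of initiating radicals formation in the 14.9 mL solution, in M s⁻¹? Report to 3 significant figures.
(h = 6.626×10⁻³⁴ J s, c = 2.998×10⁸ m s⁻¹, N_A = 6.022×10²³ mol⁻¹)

Photon energy at 419 nm: hc/λ = (6.626×10⁻³⁴)(2.998×10⁸)/(419×10⁻⁹) = 4.741×10⁻¹⁹ J.
Energy delivered: (1.62 mW)(1650 s) = 2.673 J.
Photons incident: 2.673 / 4.741×10⁻¹⁹ = 5.638×10¹⁸, i.e. 5.638×10¹⁸/6.022×10²³ = 9.362×10⁻⁶ mol.
Photons absorbed: 0.224 × 9.362×10⁻⁶ = 2.097×10⁻⁶ mol.
Product formed: 0.794 × 2.097×10⁻⁶ = 1.665×10⁻⁶ mol.
Rate: 1.665×10⁻⁶ mol / (1650 s × 0.0149 L) = 6.77×10⁻⁸ M s⁻¹.

6.77×10⁻⁸ M s⁻¹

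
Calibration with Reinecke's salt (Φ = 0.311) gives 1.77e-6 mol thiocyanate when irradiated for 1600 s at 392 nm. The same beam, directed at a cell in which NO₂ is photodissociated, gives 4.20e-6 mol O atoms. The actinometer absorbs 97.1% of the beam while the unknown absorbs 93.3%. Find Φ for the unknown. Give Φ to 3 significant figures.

Φ = 0.768

Photons absorbed by the actinometer: 1.77e-6 / 0.311 = 5.691e-6 mol.
Incident flux: 5.691e-6 / 0.971 = 5.861e-6 einstein.
Absorbed by unknown: 0.933 × 5.861e-6 = 5.468e-6 mol.
Φ(unknown) = 4.20e-6 / 5.468e-6 = 0.768.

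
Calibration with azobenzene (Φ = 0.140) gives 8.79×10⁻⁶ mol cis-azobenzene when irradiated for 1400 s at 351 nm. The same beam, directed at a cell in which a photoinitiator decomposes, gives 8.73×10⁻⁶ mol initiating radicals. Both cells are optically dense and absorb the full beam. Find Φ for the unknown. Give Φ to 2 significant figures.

Photons absorbed by the actinometer: 8.79×10⁻⁶ / 0.140 = 6.279×10⁻⁵ mol.
Φ(unknown) = 8.73×10⁻⁶ / 6.279×10⁻⁵ = 0.14.

Φ = 0.14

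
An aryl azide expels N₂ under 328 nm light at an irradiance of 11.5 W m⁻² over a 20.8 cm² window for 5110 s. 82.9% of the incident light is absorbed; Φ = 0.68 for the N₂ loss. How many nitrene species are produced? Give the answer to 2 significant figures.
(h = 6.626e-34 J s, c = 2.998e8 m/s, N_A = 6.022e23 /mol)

Photon energy at 328 nm: hc/λ = (6.626e-34)(2.998e8)/(328e-9) = 6.056e-19 J.
Energy delivered: (11.5 W m⁻²)(20.8e-4 m²)(5110 s) = 122.2 J.
Photons incident: 122.2 / 6.056e-19 = 2.018e20, i.e. 2.018e20/6.022e23 = 3.351e-4 mol.
Photons absorbed: 0.829 × 3.351e-4 = 2.778e-4 mol.
Product: Φ × n_abs = 0.68 × 2.778e-4 = 1.889e-4 mol.
As a count: 1.889e-4 × 6.022e23 = 1.1e20.

1.1e20 species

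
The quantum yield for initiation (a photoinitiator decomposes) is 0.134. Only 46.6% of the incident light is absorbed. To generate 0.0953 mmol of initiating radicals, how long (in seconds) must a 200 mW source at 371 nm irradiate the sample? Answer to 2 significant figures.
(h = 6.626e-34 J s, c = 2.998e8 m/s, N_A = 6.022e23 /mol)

t ≈ 2500 s

Product: 0.0953 mmol = 9.53e-5 mol.
Photons that must be absorbed: 9.53e-5 / 0.134 = 7.112e-4 mol.
Incident photons needed: 7.112e-4 / 0.466 = 0.001526 mol.
Photon energy: hc/λ = 5.354e-19 J; per mole, 3.224e5 J mol⁻¹.
Energy required: 0.001526 × 3.224e5 = 492.0 J.
Time: 492.0 J / 0.2 W = 2500 s.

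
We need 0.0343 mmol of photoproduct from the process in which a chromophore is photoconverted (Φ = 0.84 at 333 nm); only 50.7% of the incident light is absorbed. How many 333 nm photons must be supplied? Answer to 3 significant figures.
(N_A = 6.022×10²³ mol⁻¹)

4.85×10¹⁹ photons

Product: 0.0343 mmol = 3.43×10⁻⁵ mol.
Photons that must be absorbed: 3.43×10⁻⁵ / 0.84 = 4.083×10⁻⁵ mol.
Incident photons needed: 4.083×10⁻⁵ / 0.507 = 8.053×10⁻⁵ mol.
Photon count: 8.053×10⁻⁵ × 6.022×10²³ = 4.85×10¹⁹.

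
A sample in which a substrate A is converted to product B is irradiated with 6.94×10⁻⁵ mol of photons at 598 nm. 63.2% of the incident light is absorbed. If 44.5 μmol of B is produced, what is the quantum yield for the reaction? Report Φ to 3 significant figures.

Φ = 1.01

Product: 44.5 μmol = 4.45×10⁻⁵ mol.
Photons absorbed: 0.632 × 6.94×10⁻⁵ = 4.386×10⁻⁵ mol.
Φ = 4.45×10⁻⁵ mol / 4.386×10⁻⁵ mol photons = 1.01.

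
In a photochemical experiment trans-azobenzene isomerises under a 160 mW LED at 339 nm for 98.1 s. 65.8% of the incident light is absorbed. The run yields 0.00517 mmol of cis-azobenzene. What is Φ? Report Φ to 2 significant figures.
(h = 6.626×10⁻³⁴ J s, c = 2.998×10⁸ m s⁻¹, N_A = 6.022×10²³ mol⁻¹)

Product: 0.00517 mmol = 5.17×10⁻⁶ mol.
Photon energy at 339 nm: hc/λ = (6.626×10⁻³⁴)(2.998×10⁸)/(339×10⁻⁹) = 5.860×10⁻¹⁹ J.
Energy delivered: (160 mW)(98.1 s) = 15.70 J.
Photons incident: 15.70 / 5.860×10⁻¹⁹ = 2.679×10¹⁹, i.e. 2.679×10¹⁹/6.022×10²³ = 4.449×10⁻⁵ mol.
Photons absorbed: 0.658 × 4.449×10⁻⁵ = 2.927×10⁻⁵ mol.
Φ = 5.17×10⁻⁶ mol / 2.927×10⁻⁵ mol photons = 0.18.

Φ = 0.18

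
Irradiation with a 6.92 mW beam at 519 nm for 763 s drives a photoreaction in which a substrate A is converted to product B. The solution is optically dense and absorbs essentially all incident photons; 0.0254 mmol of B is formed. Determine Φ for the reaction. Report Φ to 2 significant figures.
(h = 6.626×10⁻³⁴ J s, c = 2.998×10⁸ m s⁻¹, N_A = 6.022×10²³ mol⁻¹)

Product: 0.0254 mmol = 2.54×10⁻⁵ mol.
Photon energy at 519 nm: hc/λ = (6.626×10⁻³⁴)(2.998×10⁸)/(519×10⁻⁹) = 3.828×10⁻¹⁹ J.
Energy delivered: (6.92 mW)(763 s) = 5.280 J.
Photons incident: 5.280 / 3.828×10⁻¹⁹ = 1.379×10¹⁹, i.e. 1.379×10¹⁹/6.022×10²³ = 2.290×10⁻⁵ mol.
Φ = 2.54×10⁻⁵ mol / 2.290×10⁻⁵ mol photons = 1.1.

Φ = 1.1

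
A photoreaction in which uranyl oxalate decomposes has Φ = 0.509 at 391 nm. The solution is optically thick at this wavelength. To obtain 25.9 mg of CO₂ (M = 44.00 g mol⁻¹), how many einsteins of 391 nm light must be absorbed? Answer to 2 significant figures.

Product: 25.9 mg / 44.00 g mol⁻¹ = 5.886×10⁻⁴ mol.
Photons that must be absorbed: 5.886×10⁻⁴ / 0.509 = 0.001156 mol.

0.0012 einstein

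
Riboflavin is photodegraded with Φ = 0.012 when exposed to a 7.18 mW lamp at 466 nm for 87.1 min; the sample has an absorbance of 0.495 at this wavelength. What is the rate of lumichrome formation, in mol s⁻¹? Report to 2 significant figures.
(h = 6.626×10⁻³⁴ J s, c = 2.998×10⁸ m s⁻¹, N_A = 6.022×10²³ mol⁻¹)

Photon energy at 466 nm: hc/λ = (6.626×10⁻³⁴)(2.998×10⁸)/(466×10⁻⁹) = 4.263×10⁻¹⁹ J.
Energy delivered: (7.18 mW)(5226 s) = 37.52 J.
Photons incident: 37.52 / 4.263×10⁻¹⁹ = 8.801×10¹⁹, i.e. 8.801×10¹⁹/6.022×10²³ = 1.461×10⁻⁴ mol.
Fraction absorbed: 1 − 10^(−0.495) = 0.6801.
Photons absorbed: 0.6801 × 1.461×10⁻⁴ = 9.936×10⁻⁵ mol.
Product formed: 0.012 × 9.936×10⁻⁵ = 1.192×10⁻⁶ mol.
Rate: 1.192×10⁻⁶ / 5226 s = 2.3×10⁻¹⁰ mol s⁻¹.

2.3×10⁻¹⁰ mol s⁻¹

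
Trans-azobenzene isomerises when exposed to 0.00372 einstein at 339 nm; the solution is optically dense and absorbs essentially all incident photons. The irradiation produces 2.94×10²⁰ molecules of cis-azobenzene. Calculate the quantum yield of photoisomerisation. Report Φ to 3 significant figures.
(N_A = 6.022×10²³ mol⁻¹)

Product: 2.94×10²⁰ / 6.022×10²³ = 4.882×10⁻⁴ mol.
Φ = 4.882×10⁻⁴ mol / 0.00372 mol photons = 0.131.

Φ = 0.131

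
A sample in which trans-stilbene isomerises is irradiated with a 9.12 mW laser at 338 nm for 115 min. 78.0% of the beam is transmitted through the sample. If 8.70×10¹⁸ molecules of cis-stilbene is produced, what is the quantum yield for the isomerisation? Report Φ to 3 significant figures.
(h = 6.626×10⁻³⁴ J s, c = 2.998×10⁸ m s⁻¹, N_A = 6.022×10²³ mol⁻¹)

Product: 8.70×10¹⁸ / 6.022×10²³ = 1.445×10⁻⁵ mol.
Photon energy at 338 nm: hc/λ = (6.626×10⁻³⁴)(2.998×10⁸)/(338×10⁻⁹) = 5.877×10⁻¹⁹ J.
Energy delivered: (9.12 mW)(6900 s) = 62.93 J.
Photons incident: 62.93 / 5.877×10⁻¹⁹ = 1.071×10²⁰, i.e. 1.071×10²⁰/6.022×10²³ = 1.778×10⁻⁴ mol.
Fraction absorbed: 1 − 78.0/100 = 0.2200.
Photons absorbed: 0.2200 × 1.778×10⁻⁴ = 3.912×10⁻⁵ mol.
Φ = 1.445×10⁻⁵ mol / 3.912×10⁻⁵ mol photons = 0.369.

Φ = 0.369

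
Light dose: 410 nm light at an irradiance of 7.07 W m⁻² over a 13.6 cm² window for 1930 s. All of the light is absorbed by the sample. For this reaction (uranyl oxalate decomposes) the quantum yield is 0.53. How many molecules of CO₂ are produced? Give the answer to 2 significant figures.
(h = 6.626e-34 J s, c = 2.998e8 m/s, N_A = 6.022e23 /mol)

2.0e19 molecules

Photon energy at 410 nm: hc/λ = (6.626e-34)(2.998e8)/(410e-9) = 4.845e-19 J.
Energy delivered: (7.07 W m⁻²)(13.6e-4 m²)(1930 s) = 18.56 J.
Photons incident: 18.56 / 4.845e-19 = 3.831e19, i.e. 3.831e19/6.022e23 = 6.362e-5 mol.
Product: Φ × n_abs = 0.53 × 6.362e-5 = 3.372e-5 mol.
As a count: 3.372e-5 × 6.022e23 = 2.0e19.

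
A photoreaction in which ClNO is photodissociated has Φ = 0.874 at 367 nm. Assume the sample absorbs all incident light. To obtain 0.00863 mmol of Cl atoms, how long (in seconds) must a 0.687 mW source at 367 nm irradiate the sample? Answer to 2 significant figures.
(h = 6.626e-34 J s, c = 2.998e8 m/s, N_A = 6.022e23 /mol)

t ≈ 4700 s

Product: 0.00863 mmol = 8.63e-6 mol.
Photons that must be absorbed: 8.63e-6 / 0.874 = 9.874e-6 mol.
Photon energy: hc/λ = 5.413e-19 J; per mole, 3.260e5 J mol⁻¹.
Energy required: 9.874e-6 × 3.260e5 = 3.219 J.
Time: 3.219 J / 0.000687 W = 4700 s.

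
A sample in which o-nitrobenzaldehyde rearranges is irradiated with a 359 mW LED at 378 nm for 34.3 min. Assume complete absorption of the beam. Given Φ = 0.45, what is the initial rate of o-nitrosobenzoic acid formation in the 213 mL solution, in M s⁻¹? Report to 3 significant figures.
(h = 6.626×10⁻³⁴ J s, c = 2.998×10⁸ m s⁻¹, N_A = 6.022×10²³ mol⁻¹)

Photon energy at 378 nm: hc/λ = (6.626×10⁻³⁴)(2.998×10⁸)/(378×10⁻⁹) = 5.255×10⁻¹⁹ J.
Energy delivered: (359 mW)(2058 s) = 738.8 J.
Photons incident: 738.8 / 5.255×10⁻¹⁹ = 1.406×10²¹, i.e. 1.406×10²¹/6.022×10²³ = 0.002335 mol.
Product formed: 0.45 × 0.002335 = 0.001051 mol.
Rate: 0.001051 mol / (2058 s × 0.213 L) = 2.40×10⁻⁶ M s⁻¹.

2.40×10⁻⁶ M s⁻¹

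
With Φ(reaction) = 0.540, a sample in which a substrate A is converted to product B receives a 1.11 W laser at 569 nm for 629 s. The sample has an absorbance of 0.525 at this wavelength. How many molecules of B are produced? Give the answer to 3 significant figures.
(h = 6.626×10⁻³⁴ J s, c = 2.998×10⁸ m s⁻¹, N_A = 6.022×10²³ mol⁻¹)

Photon energy at 569 nm: hc/λ = (6.626×10⁻³⁴)(2.998×10⁸)/(569×10⁻⁹) = 3.491×10⁻¹⁹ J.
Energy delivered: (1.11 W)(629 s) = 698.2 J.
Photons incident: 698.2 / 3.491×10⁻¹⁹ = 2.000×10²¹, i.e. 2.000×10²¹/6.022×10²³ = 0.003321 mol.
Fraction absorbed: 1 − 10^(−0.525) = 0.7015.
Photons absorbed: 0.7015 × 0.003321 = 0.002330 mol.
Product: Φ × n_abs = 0.540 × 0.002330 = 0.001258 mol.
As a count: 0.001258 × 6.022×10²³ = 7.58×10²⁰.

7.58×10²⁰ molecules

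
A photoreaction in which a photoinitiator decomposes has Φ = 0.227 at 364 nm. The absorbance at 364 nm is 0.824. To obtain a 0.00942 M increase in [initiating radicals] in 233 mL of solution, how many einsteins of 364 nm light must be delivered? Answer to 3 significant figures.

0.0114 einstein

Product: (0.00942 M)(0.233 L) = 0.002195 mol.
Photons that must be absorbed: 0.002195 / 0.227 = 0.009670 mol.
Fraction absorbed: 1 − 10^(−0.824) = 0.8500.
Incident photons needed: 0.009670 / 0.8500 = 0.01138 mol.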